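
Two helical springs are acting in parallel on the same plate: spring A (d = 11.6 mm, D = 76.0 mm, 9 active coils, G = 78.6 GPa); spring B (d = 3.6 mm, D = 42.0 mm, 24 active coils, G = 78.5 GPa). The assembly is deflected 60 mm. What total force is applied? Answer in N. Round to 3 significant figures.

2760 N

k_A = Gd⁴/(8D³N_a) = (78.6×10³)(11.6⁴)/(8·76.0³·9) = 45.028 N/mm
k_B = Gd⁴/(8D³N_a) = (78.5×10³)(3.6⁴)/(8·42.0³·24) = 0.9269 N/mm
Parallel: k_eq = 45.028 + 0.9269 = 45.955 N/mm
F = k_eq·δ = 45.955·60 = 2757.3 N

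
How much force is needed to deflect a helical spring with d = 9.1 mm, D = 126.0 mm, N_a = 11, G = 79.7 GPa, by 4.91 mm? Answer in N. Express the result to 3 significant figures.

15.2 N

k = Gd⁴/(8D³N_a) = (79.7×10³)(9.1⁴)/(8·126.0³·11) = 3.1048 N/mm
F = k·δ = 3.1048 × 4.91 = 15.244 N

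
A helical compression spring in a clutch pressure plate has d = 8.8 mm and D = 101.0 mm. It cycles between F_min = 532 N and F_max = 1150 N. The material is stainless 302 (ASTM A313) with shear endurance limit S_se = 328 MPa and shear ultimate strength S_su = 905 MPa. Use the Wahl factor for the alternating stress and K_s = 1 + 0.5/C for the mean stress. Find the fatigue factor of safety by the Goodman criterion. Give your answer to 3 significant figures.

C = D/d = 101.0/8.8 = 11.4773; K_W = (4C−1)/(4C−4)+0.615/C = 1.1252; K_s = 1+0.5/C = 1.0436
F_a = (F_max−F_min)/2 = 309 N; F_m = (F_max+F_min)/2 = 841 N
τ_a = K_W·8F_aD/(πd³) = 1.1252 × 116.62 = 131.22 MPa
τ_m = K_s·8F_mD/(πd³) = 1.0436 × 317.4 = 331.23 MPa
Goodman: 1/n_f = τ_a/S_se + τ_m/S_su = 131.22/328 + 331.23/905 = 0.40005 + 0.36600 = 0.76605
n_f = 1/0.76605 = 1.305

1.31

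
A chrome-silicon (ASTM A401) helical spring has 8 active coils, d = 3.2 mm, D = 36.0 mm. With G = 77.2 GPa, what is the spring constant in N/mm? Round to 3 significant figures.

2.71 N/mm

k = Gd⁴/(8D³N_a) = (77.2×10³ × 3.2⁴) / (8 × 36.0³ × 8)
  = 8.09501e+06 / 2.98598e+06 = 2.711 N/mm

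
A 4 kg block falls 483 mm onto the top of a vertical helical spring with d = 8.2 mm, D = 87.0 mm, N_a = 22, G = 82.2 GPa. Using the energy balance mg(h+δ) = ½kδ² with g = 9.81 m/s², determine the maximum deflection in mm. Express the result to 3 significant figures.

k = Gd⁴/(8D³N_a) = (82.2×10³)(8.2⁴)/(8·87.0³·22) = 3.2067 N/mm
W = mg = 4 × 9.81 = 39.24 N
½kδ² − Wδ − Wh = 0 → δ = (W + √(W² + 2kWh))/k
δ = (39.24 + √(1539.8 + 121552))/3.2067 = (39.24 + 350.84)/3.2067 = 121.65 mm

122 mm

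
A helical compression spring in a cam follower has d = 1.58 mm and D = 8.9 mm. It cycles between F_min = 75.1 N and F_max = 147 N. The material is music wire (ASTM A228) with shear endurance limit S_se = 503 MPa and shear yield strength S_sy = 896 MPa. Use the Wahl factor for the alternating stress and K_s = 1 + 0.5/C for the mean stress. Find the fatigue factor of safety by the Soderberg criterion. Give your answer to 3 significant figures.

0.771

C = D/d = 8.9/1.58 = 5.6329; K_W = (4C−1)/(4C−4)+0.615/C = 1.2711; K_s = 1+0.5/C = 1.0888
F_a = (F_max−F_min)/2 = 35.95 N; F_m = (F_max+F_min)/2 = 111.05 N
τ_a = K_W·8F_aD/(πd³) = 1.2711 × 206.57 = 262.56 MPa
τ_m = K_s·8F_mD/(πd³) = 1.0888 × 638.08 = 694.72 MPa
Soderberg: 1/n_f = τ_a/S_se + τ_m/S_sy = 262.56/503 + 694.72/896 = 0.52198 + 0.77536 = 1.2973
n_f = 1/1.2973 = 0.7708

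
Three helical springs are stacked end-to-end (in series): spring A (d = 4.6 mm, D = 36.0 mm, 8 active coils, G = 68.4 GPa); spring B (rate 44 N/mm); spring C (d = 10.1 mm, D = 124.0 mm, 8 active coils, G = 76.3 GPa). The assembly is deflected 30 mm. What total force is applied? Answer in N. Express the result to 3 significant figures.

k_A = Gd⁴/(8D³N_a) = (68.4×10³)(4.6⁴)/(8·36.0³·8) = 10.257 N/mm
k_C = Gd⁴/(8D³N_a) = (76.3×10³)(10.1⁴)/(8·124.0³·8) = 6.5068 N/mm
Series: 1/k_eq = 1/10.257 + 1/44 + 1/6.5068 = 0.27391; k_eq = 3.6508 N/mm
F = k_eq·δ = 3.6508·30 = 109.52 N

110 N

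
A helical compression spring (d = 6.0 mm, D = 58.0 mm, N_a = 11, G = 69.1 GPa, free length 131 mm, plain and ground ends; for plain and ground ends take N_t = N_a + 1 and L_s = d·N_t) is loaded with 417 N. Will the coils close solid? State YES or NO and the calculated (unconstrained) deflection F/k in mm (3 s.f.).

YES, δ = 80.0 mm

k = Gd⁴/(8D³N_a) = (69.1×10³)(6.0⁴)/(8·58.0³·11) = 5.2157 N/mm
N_t = 12; L_s = 6.0·12 = 72 mm; δ_solid = L₀ − L_s = 131 − 72 = 59 mm
δ = F/k = 417/5.2157 = 79.95 mm
δ ≥ δ_solid → spring goes solid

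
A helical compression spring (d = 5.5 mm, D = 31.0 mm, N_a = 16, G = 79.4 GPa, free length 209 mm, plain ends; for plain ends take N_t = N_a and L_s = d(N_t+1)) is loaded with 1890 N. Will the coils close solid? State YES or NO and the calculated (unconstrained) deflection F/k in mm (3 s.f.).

NO, δ = 99.2 mm

k = Gd⁴/(8D³N_a) = (79.4×10³)(5.5⁴)/(8·31.0³·16) = 19.054 N/mm
N_t = 16; L_s = 5.5·17 = 93.5 mm; δ_solid = L₀ − L_s = 209 − 93.5 = 115.5 mm
δ = F/k = 1890/19.054 = 99.194 mm
δ < δ_solid → spring does not go solid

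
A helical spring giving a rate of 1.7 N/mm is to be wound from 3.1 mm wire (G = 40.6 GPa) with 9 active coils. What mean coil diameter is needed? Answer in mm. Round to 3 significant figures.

D = (Gd⁴/(8N_a·k))^(1/3) = (40.6×10³·3.1⁴/(8·9·1.7))^(1/3)
  = (30633.1)^(1/3) = 31.2894 mm

31.3 mm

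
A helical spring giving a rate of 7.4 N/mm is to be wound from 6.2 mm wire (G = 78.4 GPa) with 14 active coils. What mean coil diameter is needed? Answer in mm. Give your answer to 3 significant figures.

51.9 mm

D = (Gd⁴/(8N_a·k))^(1/3) = (78.4×10³·6.2⁴/(8·14·7.4))^(1/3)
  = (139776)^(1/3) = 51.8973 mm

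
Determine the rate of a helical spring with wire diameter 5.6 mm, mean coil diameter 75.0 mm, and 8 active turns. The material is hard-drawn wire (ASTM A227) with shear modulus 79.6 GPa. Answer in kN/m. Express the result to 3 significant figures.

2.90 kN/m

k = Gd⁴/(8D³N_a) = (79.6×10³ × 5.6⁴) / (8 × 75.0³ × 8)
  = 7.82826e+07 / 2.7e+07 = 2.8994 N/mm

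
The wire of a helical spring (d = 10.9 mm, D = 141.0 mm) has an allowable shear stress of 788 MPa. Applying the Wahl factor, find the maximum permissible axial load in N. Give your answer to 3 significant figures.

2560 N

C = D/d = 141.0/10.9 = 12.9358
K_W = (4C−1)/(4C−4) + 0.615/C = 50.743/47.743 + 0.0475 = 1.1104
τ_max = K·8FD/(πd³) → F_max = τ_allow·πd³/(8DK)
F_max = 788·π·10.9³/(8·141.0·1.1104) = 3.2059e+06/1252.5 = 2559.6 N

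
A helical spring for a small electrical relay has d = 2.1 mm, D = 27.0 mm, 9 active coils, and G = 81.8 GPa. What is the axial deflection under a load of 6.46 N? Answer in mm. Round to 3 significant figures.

5.75 mm

k = Gd⁴/(8D³N_a) = (81.8×10³)(2.1⁴)/(8·27.0³·9) = 1.1226 N/mm
δ = F/k = 6.46 / 1.1226 = 5.7547 mm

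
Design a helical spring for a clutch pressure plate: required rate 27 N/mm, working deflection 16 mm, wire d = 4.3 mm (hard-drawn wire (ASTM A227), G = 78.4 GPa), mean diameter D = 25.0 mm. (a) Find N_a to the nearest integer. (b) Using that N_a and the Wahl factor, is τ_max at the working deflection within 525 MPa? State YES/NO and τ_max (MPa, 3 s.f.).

(a) 8 coils; (b) YES, τ_max = 433 MPa

N_a = Gd⁴/(8D³k) = (78.4×10³)(4.3⁴)/(8·25.0³·27) = 7.942 → N_a = 8
Actual rate k = Gd⁴/(8D³·8) = 26.803 N/mm
Working load F = kδ = 26.803·16 = 428.85 N
C = 25.0/4.3 = 5.8140; K_W = (4C−1)/(4C−4)+0.615/C = 1.2616
τ_max = K_W·8FD/(πd³) = 1.2616·343.39 = 433.21 MPa
τ_max ≤ 525 MPa → acceptable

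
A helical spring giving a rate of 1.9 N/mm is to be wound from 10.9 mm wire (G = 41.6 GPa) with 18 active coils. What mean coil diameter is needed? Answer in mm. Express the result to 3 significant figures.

D = (Gd⁴/(8N_a·k))^(1/3) = (41.6×10³·10.9⁴/(8·18·1.9))^(1/3)
  = (2.14626e+06)^(1/3) = 128.9915 mm

129 mm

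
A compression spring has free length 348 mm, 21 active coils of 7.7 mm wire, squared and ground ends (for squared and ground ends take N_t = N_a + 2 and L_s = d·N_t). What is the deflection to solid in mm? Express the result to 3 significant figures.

N_t = 23; L_s = 7.7·23 = 177.1 mm
δ_solid = L₀ − L_s = 348 − 177.1 = 170.9 mm

171 mm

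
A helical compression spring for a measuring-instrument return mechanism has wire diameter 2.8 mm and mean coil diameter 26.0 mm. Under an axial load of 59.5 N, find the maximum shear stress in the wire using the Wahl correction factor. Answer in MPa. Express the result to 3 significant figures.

Spring index C = D/d = 26.0/2.8 = 9.2857
K_W = (4C−1)/(4C−4) + 0.615/C = 36.143/33.143 + 0.0662 = 1.1567
τ₀ = 8FD/(πd³) = 8·59.5·26.0/(π·2.8³) = 12376/68.964 = 179.46 MPa
τ_max = K·τ₀ = 1.1567 × 179.46 = 207.58 MPa

208 MPa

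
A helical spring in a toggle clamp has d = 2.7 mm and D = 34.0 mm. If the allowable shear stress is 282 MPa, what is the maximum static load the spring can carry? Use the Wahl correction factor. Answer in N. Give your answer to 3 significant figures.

C = D/d = 34.0/2.7 = 12.5926
K_W = (4C−1)/(4C−4) + 0.615/C = 49.370/46.370 + 0.0488 = 1.1135
τ_max = K·8FD/(πd³) → F_max = τ_allow·πd³/(8DK)
F_max = 282·π·2.7³/(8·34.0·1.1135) = 17438/302.88 = 57.573 N

57.6 N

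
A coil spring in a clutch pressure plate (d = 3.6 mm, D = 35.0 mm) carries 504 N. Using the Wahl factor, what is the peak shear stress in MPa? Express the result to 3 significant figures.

Spring index C = D/d = 35.0/3.6 = 9.7222
K_W = (4C−1)/(4C−4) + 0.615/C = 37.889/34.889 + 0.0633 = 1.1492
τ₀ = 8FD/(πd³) = 8·504·35.0/(π·3.6³) = 141120/146.57 = 962.79 MPa
τ_max = K·τ₀ = 1.1492 × 962.79 = 1106.5 MPa

1110 MPa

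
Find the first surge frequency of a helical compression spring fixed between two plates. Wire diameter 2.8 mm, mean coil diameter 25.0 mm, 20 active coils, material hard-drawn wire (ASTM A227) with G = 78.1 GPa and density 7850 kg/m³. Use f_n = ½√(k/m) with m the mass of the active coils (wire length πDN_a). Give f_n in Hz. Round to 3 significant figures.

k = Gd⁴/(8D³N_a) = (78.1×10³)(2.8⁴)/(8·25.0³·20) = 1.9202 N/mm = 1920.2 N/m
Wire length L = πDN_a = π·25.0·20 = 1570.8 mm
m = ρ·(πd²/4)·L = 7850 × 6.1575×10⁻⁶ m² × 1.5708 m = 0.075927 kg
f_n = ½√(k/m) = 0.5·√(1920.2/0.075927) = 0.5·√(25290) = 79.514 Hz

79.5 Hz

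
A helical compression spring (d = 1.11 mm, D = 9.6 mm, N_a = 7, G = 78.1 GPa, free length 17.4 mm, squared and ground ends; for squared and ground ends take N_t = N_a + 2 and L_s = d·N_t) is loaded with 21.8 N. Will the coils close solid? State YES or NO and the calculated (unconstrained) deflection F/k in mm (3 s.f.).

k = Gd⁴/(8D³N_a) = (78.1×10³)(1.11⁴)/(8·9.6³·7) = 2.393 N/mm
N_t = 9; L_s = 1.11·9 = 9.99 mm; δ_solid = L₀ − L_s = 17.4 − 9.99 = 7.41 mm
δ = F/k = 21.8/2.393 = 9.1099 mm
δ ≥ δ_solid → spring goes solid

YES, δ = 9.11 mm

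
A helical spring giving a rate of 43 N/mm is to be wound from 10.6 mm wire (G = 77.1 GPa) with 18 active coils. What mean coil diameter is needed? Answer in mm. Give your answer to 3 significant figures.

D = (Gd⁴/(8N_a·k))^(1/3) = (77.1×10³·10.6⁴/(8·18·43))^(1/3)
  = (157198)^(1/3) = 53.9696 mm

54.0 mm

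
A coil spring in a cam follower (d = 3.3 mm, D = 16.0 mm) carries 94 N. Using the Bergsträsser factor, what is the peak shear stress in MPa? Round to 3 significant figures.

139 MPa

Spring index C = D/d = 16.0/3.3 = 4.8485
K_B = (4C+2)/(4C−3) = 21.394/16.394 = 1.3050
τ₀ = 8FD/(πd³) = 8·94·16.0/(π·3.3³) = 12032/112.9 = 106.57 MPa
τ_max = K·τ₀ = 1.3050 × 106.57 = 139.08 MPa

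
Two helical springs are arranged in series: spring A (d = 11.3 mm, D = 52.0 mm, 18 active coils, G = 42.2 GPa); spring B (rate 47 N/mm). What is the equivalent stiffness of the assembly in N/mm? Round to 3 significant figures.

k_A = Gd⁴/(8D³N_a) = (42.2×10³)(11.3⁴)/(8·52.0³·18) = 33.982 N/mm
Series: 1/k_eq = 1/33.982 + 1/47 = 0.050704; k_eq = 19.722 N/mm

19.7 N/mm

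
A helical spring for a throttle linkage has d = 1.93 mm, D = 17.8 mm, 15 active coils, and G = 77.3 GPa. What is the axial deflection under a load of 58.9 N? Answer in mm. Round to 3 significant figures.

37.2 mm

k = Gd⁴/(8D³N_a) = (77.3×10³)(1.93⁴)/(8·17.8³·15) = 1.5848 N/mm
δ = F/k = 58.9 / 1.5848 = 37.166 mm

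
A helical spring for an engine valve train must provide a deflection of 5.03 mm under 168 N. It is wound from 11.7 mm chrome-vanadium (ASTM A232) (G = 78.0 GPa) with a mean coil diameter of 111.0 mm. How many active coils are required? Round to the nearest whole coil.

4

Required rate k = F/δ = 168/5.03 = 33.4 N/mm
N_a = Gd⁴/(8D³k) = (78.0×10³ × 11.7⁴)/(8 × 111.0³ × 33.4)
    = 1.46163e+09 / 3.65427e+08 = 4 → 4 coils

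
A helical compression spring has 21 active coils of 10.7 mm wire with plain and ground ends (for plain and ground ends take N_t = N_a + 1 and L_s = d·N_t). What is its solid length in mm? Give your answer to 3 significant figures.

235 mm

plain and ground ends: N_t = N_a + 1 = 21 + 1 = 22
L_s = d·N_t = 10.7 × 22 = 235.4 mm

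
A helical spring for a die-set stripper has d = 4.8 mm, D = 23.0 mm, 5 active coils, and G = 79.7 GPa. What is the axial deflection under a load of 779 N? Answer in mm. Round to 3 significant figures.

8.96 mm

k = Gd⁴/(8D³N_a) = (79.7×10³)(4.8⁴)/(8·23.0³·5) = 86.932 N/mm
δ = F/k = 779 / 86.932 = 8.961 mm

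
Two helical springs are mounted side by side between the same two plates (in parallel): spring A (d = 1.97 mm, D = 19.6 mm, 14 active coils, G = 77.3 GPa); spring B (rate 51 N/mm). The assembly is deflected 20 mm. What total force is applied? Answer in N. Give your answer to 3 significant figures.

1050 N

k_A = Gd⁴/(8D³N_a) = (77.3×10³)(1.97⁴)/(8·19.6³·14) = 1.3806 N/mm
Parallel: k_eq = 1.3806 + 51 = 52.381 N/mm
F = k_eq·δ = 52.381·20 = 1047.6 N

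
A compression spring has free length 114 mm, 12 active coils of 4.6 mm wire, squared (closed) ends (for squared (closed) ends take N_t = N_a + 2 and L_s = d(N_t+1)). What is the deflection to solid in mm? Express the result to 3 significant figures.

N_t = 14; L_s = 4.6·15 = 69 mm
δ_solid = L₀ − L_s = 114 − 69 = 45 mm

45.0 mm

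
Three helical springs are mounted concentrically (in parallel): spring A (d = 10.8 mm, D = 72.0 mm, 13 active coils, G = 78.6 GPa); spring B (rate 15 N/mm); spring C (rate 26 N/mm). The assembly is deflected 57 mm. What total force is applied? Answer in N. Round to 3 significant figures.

3910 N

k_A = Gd⁴/(8D³N_a) = (78.6×10³)(10.8⁴)/(8·72.0³·13) = 27.548 N/mm
Parallel: k_eq = 27.548 + 15 + 26 = 68.548 N/mm
F = k_eq·δ = 68.548·57 = 3907.2 N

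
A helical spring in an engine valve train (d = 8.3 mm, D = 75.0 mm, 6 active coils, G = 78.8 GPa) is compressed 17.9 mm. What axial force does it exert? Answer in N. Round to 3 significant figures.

k = Gd⁴/(8D³N_a) = (78.8×10³)(8.3⁴)/(8·75.0³·6) = 18.468 N/mm
F = k·δ = 18.468 × 17.9 = 330.57 N

331 N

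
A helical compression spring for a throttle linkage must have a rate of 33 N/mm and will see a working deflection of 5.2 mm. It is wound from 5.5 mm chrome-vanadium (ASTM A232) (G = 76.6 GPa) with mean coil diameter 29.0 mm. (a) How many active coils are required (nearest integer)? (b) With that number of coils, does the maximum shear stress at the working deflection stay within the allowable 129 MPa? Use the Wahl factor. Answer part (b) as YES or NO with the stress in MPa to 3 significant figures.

N_a = Gd⁴/(8D³k) = (76.6×10³)(5.5⁴)/(8·29.0³·33) = 10.89 → N_a = 11
Actual rate k = Gd⁴/(8D³·11) = 32.659 N/mm
Working load F = kδ = 32.659·5.2 = 169.83 N
C = 29.0/5.5 = 5.2727; K_W = (4C−1)/(4C−4)+0.615/C = 1.2922
τ_max = K_W·8FD/(πd³) = 1.2922·75.38 = 97.404 MPa
τ_max ≤ 129 MPa → acceptable

(a) 11 coils; (b) YES, τ_max = 97.4 MPa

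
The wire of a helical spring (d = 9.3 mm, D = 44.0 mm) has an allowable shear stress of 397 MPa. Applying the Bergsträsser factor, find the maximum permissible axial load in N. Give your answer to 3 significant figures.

2170 N

C = D/d = 44.0/9.3 = 4.7312
K_B = (4C+2)/(4C−3) = 20.925/15.925 = 1.3140
τ_max = K·8FD/(πd³) → F_max = τ_allow·πd³/(8DK)
F_max = 397·π·9.3³/(8·44.0·1.3140) = 1.0032e+06/462.52 = 2169 N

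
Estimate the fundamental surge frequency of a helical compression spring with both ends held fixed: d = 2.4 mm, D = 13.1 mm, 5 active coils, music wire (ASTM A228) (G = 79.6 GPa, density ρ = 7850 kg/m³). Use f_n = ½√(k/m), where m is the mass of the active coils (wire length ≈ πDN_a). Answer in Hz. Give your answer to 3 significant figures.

1000 Hz

k = Gd⁴/(8D³N_a) = (79.6×10³)(2.4⁴)/(8·13.1³·5) = 29.369 N/mm = 29369 N/m
Wire length L = πDN_a = π·13.1·5 = 205.77 mm
m = ρ·(πd²/4)·L = 7850 × 4.5239×10⁻⁶ m² × 0.20577 m = 0.0073076 kg
f_n = ½√(k/m) = 0.5·√(29369/0.0073076) = 0.5·√(4.0189e+06) = 1002.4 Hz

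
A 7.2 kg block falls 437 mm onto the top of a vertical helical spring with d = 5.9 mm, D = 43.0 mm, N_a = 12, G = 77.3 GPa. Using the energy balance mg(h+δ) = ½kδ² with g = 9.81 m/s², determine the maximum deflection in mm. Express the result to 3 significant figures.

k = Gd⁴/(8D³N_a) = (77.3×10³)(5.9⁴)/(8·43.0³·12) = 12.272 N/mm
W = mg = 7.2 × 9.81 = 70.632 N
½kδ² − Wδ − Wh = 0 → δ = (W + √(W² + 2kWh))/k
δ = (70.632 + √(4988.9 + 757572))/12.272 = (70.632 + 873.25)/12.272 = 76.914 mm

76.9 mm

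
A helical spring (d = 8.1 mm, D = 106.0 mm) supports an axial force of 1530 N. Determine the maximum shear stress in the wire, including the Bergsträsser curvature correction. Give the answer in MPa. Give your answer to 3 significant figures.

856 MPa

Spring index C = D/d = 106.0/8.1 = 13.0864
K_B = (4C+2)/(4C−3) = 54.346/49.346 = 1.1013
τ₀ = 8FD/(πd³) = 8·1530·106.0/(π·8.1³) = 1.29744e+06/1669.6 = 777.11 MPa
τ_max = K·τ₀ = 1.1013 × 777.11 = 855.85 MPa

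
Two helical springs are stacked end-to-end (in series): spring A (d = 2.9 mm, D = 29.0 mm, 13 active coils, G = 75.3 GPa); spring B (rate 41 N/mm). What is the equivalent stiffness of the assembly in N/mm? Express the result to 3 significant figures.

k_A = Gd⁴/(8D³N_a) = (75.3×10³)(2.9⁴)/(8·29.0³·13) = 2.0997 N/mm
Series: 1/k_eq = 1/2.0997 + 1/41 = 0.50065; k_eq = 1.9974 N/mm

2.00 N/mm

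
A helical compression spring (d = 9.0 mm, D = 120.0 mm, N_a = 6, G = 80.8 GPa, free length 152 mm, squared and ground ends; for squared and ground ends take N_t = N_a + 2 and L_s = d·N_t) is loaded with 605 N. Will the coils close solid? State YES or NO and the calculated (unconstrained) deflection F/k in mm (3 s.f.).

k = Gd⁴/(8D³N_a) = (80.8×10³)(9.0⁴)/(8·120.0³·6) = 6.3914 N/mm
N_t = 8; L_s = 9.0·8 = 72 mm; δ_solid = L₀ − L_s = 152 − 72 = 80 mm
δ = F/k = 605/6.3914 = 94.658 mm
δ ≥ δ_solid → spring goes solid

YES, δ = 94.7 mm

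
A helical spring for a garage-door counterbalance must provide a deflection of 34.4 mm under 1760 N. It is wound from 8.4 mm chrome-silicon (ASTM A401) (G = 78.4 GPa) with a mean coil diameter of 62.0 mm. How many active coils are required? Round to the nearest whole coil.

Required rate k = F/δ = 1760/34.4 = 51.163 N/mm
N_a = Gd⁴/(8D³k) = (78.4×10³ × 8.4⁴)/(8 × 62.0³ × 51.163)
    = 3.90331e+08 / 9.75482e+07 = 4.001 → 4 coils

4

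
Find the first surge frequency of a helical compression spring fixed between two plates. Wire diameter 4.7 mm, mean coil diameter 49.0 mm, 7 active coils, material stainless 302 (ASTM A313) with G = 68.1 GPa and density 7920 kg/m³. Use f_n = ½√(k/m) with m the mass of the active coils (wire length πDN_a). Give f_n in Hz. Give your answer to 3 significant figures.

92.3 Hz

k = Gd⁴/(8D³N_a) = (68.1×10³)(4.7⁴)/(8·49.0³·7) = 5.0439 N/mm = 5043.9 N/m
Wire length L = πDN_a = π·49.0·7 = 1077.6 mm
m = ρ·(πd²/4)·L = 7920 × 17.349×10⁻⁶ m² × 1.0776 m = 0.14807 kg
f_n = ½√(k/m) = 0.5·√(5043.9/0.14807) = 0.5·√(34065) = 92.283 Hz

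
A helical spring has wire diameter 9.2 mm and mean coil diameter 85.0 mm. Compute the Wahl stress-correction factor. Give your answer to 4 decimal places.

C = D/d = 85.0/9.2 = 9.2391
K_W = (4C−1)/(4C−4) + 0.615/C = 35.957/32.957 + 0.0666 = 1.1576

1.1576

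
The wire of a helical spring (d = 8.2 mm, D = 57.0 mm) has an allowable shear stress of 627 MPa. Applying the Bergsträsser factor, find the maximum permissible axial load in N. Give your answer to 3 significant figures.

1980 N

C = D/d = 57.0/8.2 = 6.9512
K_B = (4C+2)/(4C−3) = 29.805/24.805 = 1.2016
τ_max = K·8FD/(πd³) → F_max = τ_allow·πd³/(8DK)
F_max = 627·π·8.2³/(8·57.0·1.2016) = 1.0861e+06/547.92 = 1982.2 N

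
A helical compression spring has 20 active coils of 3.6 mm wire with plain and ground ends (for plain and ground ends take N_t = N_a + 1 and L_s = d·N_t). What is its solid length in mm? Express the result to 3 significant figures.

plain and ground ends: N_t = N_a + 1 = 20 + 1 = 21
L_s = d·N_t = 3.6 × 21 = 75.6 mm

75.6 mm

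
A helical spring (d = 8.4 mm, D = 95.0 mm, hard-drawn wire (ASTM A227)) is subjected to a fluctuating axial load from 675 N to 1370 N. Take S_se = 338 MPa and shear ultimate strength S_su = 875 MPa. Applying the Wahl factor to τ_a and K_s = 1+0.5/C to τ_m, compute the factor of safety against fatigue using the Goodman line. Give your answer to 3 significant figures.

C = D/d = 95.0/8.4 = 11.3095; K_W = (4C−1)/(4C−4)+0.615/C = 1.1271; K_s = 1+0.5/C = 1.0442
F_a = (F_max−F_min)/2 = 347.5 N; F_m = (F_max+F_min)/2 = 1022.5 N
τ_a = K_W·8F_aD/(πd³) = 1.1271 × 141.83 = 159.87 MPa
τ_m = K_s·8F_mD/(πd³) = 1.0442 × 417.34 = 435.79 MPa
Goodman: 1/n_f = τ_a/S_se + τ_m/S_su = 159.87/338 + 435.79/875 = 0.47297 + 0.49805 = 0.97102
n_f = 1/0.97102 = 1.03

1.03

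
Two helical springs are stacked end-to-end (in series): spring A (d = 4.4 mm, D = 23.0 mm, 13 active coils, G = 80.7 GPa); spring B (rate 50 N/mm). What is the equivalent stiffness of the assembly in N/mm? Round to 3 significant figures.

k_A = Gd⁴/(8D³N_a) = (80.7×10³)(4.4⁴)/(8·23.0³·13) = 23.904 N/mm
Series: 1/k_eq = 1/23.904 + 1/50 = 0.061834; k_eq = 16.172 N/mm

16.2 N/mm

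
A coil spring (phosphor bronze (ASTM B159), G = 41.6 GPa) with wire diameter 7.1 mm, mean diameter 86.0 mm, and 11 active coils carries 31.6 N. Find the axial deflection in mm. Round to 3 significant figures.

k = Gd⁴/(8D³N_a) = (41.6×10³)(7.1⁴)/(8·86.0³·11) = 1.8886 N/mm
δ = F/k = 31.6 / 1.8886 = 16.732 mm

16.7 mm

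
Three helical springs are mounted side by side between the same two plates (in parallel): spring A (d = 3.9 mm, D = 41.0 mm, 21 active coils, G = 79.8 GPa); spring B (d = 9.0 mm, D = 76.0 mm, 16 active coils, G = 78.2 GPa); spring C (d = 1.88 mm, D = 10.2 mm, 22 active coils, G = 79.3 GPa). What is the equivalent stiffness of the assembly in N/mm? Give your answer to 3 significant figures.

16.0 N/mm

k_A = Gd⁴/(8D³N_a) = (79.8×10³)(3.9⁴)/(8·41.0³·21) = 1.5944 N/mm
k_B = Gd⁴/(8D³N_a) = (78.2×10³)(9.0⁴)/(8·76.0³·16) = 9.1312 N/mm
k_C = Gd⁴/(8D³N_a) = (79.3×10³)(1.88⁴)/(8·10.2³·22) = 5.3039 N/mm
Parallel: k_eq = 1.5944 + 9.1312 + 5.3039 = 16.029 N/mm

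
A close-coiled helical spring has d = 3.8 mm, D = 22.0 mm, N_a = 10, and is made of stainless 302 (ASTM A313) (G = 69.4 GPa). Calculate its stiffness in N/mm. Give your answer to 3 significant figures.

k = Gd⁴/(8D³N_a) = (69.4×10³ × 3.8⁴) / (8 × 22.0³ × 10)
  = 1.44708e+07 / 851840 = 16.988 N/mm

17.0 N/mm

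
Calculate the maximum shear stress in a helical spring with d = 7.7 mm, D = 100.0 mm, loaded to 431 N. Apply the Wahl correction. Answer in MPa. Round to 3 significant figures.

267 MPa

Spring index C = D/d = 100.0/7.7 = 12.9870
K_W = (4C−1)/(4C−4) + 0.615/C = 50.948/47.948 + 0.0474 = 1.1099
τ₀ = 8FD/(πd³) = 8·431·100.0/(π·7.7³) = 344800/1434.2 = 240.41 MPa
τ_max = K·τ₀ = 1.1099 × 240.41 = 266.83 MPa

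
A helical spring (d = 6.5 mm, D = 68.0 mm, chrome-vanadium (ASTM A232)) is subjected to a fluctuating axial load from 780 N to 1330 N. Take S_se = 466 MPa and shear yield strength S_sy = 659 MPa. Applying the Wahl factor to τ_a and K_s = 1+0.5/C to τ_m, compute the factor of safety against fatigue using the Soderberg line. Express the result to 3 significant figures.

C = D/d = 68.0/6.5 = 10.4615; K_W = (4C−1)/(4C−4)+0.615/C = 1.1381; K_s = 1+0.5/C = 1.0478
F_a = (F_max−F_min)/2 = 275 N; F_m = (F_max+F_min)/2 = 1055 N
τ_a = K_W·8F_aD/(πd³) = 1.1381 × 173.4 = 197.34 MPa
τ_m = K_s·8F_mD/(πd³) = 1.0478 × 665.21 = 697.01 MPa
Soderberg: 1/n_f = τ_a/S_se + τ_m/S_sy = 197.34/466 + 697.01/659 = 0.42347 + 1.05767 = 1.4811
n_f = 1/1.4811 = 0.6752

0.675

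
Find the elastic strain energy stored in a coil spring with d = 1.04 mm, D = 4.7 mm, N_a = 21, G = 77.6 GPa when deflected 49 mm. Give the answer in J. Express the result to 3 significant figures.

6.25 J

k = Gd⁴/(8D³N_a) = (77.6×10³)(1.04⁴)/(8·4.7³·21) = 5.2047 N/mm
U = ½kδ² = 0.5 × 5.2047 × 49² = 6248.2 N·mm = 6.2482 J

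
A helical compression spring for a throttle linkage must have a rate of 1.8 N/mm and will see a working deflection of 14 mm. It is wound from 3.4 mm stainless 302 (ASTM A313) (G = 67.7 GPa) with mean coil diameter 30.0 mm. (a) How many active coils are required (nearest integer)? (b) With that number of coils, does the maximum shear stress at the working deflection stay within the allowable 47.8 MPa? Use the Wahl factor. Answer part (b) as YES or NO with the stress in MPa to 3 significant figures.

(a) 23 coils; (b) NO, τ_max = 57.8 MPa

N_a = Gd⁴/(8D³k) = (67.7×10³)(3.4⁴)/(8·30.0³·1.8) = 23.27 → N_a = 23
Actual rate k = Gd⁴/(8D³·23) = 1.8211 N/mm
Working load F = kδ = 1.8211·14 = 25.495 N
C = 30.0/3.4 = 8.8235; K_W = (4C−1)/(4C−4)+0.615/C = 1.1656
τ_max = K_W·8FD/(πd³) = 1.1656·49.554 = 57.758 MPa
τ_max > 47.8 MPa → exceeds allowable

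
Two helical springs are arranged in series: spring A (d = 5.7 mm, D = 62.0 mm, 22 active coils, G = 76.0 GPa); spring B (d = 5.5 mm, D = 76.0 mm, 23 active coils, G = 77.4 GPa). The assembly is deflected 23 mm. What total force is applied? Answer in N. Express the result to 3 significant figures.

13.8 N

k_A = Gd⁴/(8D³N_a) = (76.0×10³)(5.7⁴)/(8·62.0³·22) = 1.9126 N/mm
k_B = Gd⁴/(8D³N_a) = (77.4×10³)(5.5⁴)/(8·76.0³·23) = 0.87687 N/mm
Series: 1/k_eq = 1/1.9126 + 1/0.87687 = 1.6633; k_eq = 0.60122 N/mm
F = k_eq·δ = 0.60122·23 = 13.828 N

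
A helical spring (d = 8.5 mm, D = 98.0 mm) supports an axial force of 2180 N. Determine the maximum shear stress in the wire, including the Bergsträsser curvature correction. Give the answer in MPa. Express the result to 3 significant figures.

989 MPa

Spring index C = D/d = 98.0/8.5 = 11.5294
K_B = (4C+2)/(4C−3) = 48.118/43.118 = 1.1160
τ₀ = 8FD/(πd³) = 8·2180·98.0/(π·8.5³) = 1.70912e+06/1929.3 = 885.86 MPa
τ_max = K·τ₀ = 1.1160 × 885.86 = 988.59 MPa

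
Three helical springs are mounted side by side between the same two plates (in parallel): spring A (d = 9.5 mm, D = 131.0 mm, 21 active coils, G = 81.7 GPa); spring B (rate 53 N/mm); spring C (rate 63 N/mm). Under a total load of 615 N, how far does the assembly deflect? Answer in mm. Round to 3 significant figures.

k_A = Gd⁴/(8D³N_a) = (81.7×10³)(9.5⁴)/(8·131.0³·21) = 1.7619 N/mm
Parallel: k_eq = 1.7619 + 53 + 63 = 117.76 N/mm
δ = F/k_eq = 615/117.76 = 5.2224 mm

5.22 mm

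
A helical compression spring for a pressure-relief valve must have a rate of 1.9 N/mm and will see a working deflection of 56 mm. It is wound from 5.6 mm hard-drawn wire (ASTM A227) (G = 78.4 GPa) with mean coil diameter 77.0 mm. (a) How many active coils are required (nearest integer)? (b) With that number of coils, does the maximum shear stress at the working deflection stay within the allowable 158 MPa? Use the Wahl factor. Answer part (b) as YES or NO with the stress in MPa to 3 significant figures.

N_a = Gd⁴/(8D³k) = (78.4×10³)(5.6⁴)/(8·77.0³·1.9) = 11.11 → N_a = 11
Actual rate k = Gd⁴/(8D³·11) = 1.9192 N/mm
Working load F = kδ = 1.9192·56 = 107.47 N
C = 77.0/5.6 = 13.7500; K_W = (4C−1)/(4C−4)+0.615/C = 1.1036
τ_max = K_W·8FD/(πd³) = 1.1036·120 = 132.42 MPa
τ_max ≤ 158 MPa → acceptable

(a) 11 coils; (b) YES, τ_max = 132 MPa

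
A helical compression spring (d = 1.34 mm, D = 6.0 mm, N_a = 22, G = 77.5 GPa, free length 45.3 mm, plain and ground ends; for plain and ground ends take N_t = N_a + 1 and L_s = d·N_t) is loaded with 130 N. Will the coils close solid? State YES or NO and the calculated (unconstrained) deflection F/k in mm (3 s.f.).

k = Gd⁴/(8D³N_a) = (77.5×10³)(1.34⁴)/(8·6.0³·22) = 6.5729 N/mm
N_t = 23; L_s = 1.34·23 = 30.82 mm; δ_solid = L₀ − L_s = 45.3 − 30.82 = 14.48 mm
δ = F/k = 130/6.5729 = 19.778 mm
δ ≥ δ_solid → spring goes solid

YES, δ = 19.8 mm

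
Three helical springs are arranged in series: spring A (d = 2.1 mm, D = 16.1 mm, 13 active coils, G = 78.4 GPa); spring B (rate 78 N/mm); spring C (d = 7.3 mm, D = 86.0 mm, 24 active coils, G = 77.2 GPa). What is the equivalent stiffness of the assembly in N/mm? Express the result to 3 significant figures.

k_A = Gd⁴/(8D³N_a) = (78.4×10³)(2.1⁴)/(8·16.1³·13) = 3.513 N/mm
k_C = Gd⁴/(8D³N_a) = (77.2×10³)(7.3⁴)/(8·86.0³·24) = 1.7952 N/mm
Series: 1/k_eq = 1/3.513 + 1/78 + 1/1.7952 = 0.85452; k_eq = 1.1703 N/mm

1.17 N/mm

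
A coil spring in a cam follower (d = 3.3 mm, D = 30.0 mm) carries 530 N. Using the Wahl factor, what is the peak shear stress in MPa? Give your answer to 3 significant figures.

Spring index C = D/d = 30.0/3.3 = 9.0909
K_W = (4C−1)/(4C−4) + 0.615/C = 35.364/32.364 + 0.0676 = 1.1603
τ₀ = 8FD/(πd³) = 8·530·30.0/(π·3.3³) = 127200/112.9 = 1126.7 MPa
τ_max = K·τ₀ = 1.1603 × 1126.7 = 1307.3 MPa

1310 MPa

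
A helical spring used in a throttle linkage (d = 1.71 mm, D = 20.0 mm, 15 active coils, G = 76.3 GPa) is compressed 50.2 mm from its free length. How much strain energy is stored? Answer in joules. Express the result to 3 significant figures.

k = Gd⁴/(8D³N_a) = (76.3×10³)(1.71⁴)/(8·20.0³·15) = 0.67958 N/mm
U = ½kδ² = 0.5 × 0.67958 × 50.2² = 856.28 N·mm = 0.85628 J

0.856 J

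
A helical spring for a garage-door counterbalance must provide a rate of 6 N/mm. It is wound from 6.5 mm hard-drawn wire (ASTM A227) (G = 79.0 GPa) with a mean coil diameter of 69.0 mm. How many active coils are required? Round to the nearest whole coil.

N_a = Gd⁴/(8D³k) = (79.0×10³ × 6.5⁴)/(8 × 69.0³ × 6)
    = 1.4102e+08 / 1.57684e+07 = 8.943 → 9 coils

9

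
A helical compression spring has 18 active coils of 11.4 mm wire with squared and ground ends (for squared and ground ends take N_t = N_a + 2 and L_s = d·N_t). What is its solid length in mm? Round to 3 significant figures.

squared and ground ends: N_t = N_a + 2 = 18 + 2 = 20
L_s = d·N_t = 11.4 × 20 = 228 mm

228 mm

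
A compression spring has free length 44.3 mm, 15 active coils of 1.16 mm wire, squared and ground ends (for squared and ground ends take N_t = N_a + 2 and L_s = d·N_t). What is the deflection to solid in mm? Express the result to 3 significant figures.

N_t = 17; L_s = 1.16·17 = 19.72 mm
δ_solid = L₀ − L_s = 44.3 − 19.72 = 24.58 mm

24.6 mm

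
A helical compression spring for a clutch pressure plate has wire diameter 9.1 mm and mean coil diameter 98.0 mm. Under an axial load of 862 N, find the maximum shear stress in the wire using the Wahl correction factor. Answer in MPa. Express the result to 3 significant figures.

324 MPa

Spring index C = D/d = 98.0/9.1 = 10.7692
K_W = (4C−1)/(4C−4) + 0.615/C = 42.077/39.077 + 0.0571 = 1.1339
τ₀ = 8FD/(πd³) = 8·862·98.0/(π·9.1³) = 675808/2367.4 = 285.46 MPa
τ_max = K·τ₀ = 1.1339 × 285.46 = 323.68 MPa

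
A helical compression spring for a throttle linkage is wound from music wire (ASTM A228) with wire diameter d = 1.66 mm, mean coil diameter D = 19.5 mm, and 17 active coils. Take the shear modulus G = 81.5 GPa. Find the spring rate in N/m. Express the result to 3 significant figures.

614 N/m

k = Gd⁴/(8D³N_a) = (81.5×10³ × 1.66⁴) / (8 × 19.5³ × 17)
  = 618857 / 1.00842e+06 = 0.61369 N/mm = 613.69 N/m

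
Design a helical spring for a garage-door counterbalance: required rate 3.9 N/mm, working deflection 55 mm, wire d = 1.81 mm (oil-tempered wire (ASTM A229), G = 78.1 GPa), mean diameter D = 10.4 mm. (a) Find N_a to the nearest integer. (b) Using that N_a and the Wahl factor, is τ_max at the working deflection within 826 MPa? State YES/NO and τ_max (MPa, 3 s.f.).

N_a = Gd⁴/(8D³k) = (78.1×10³)(1.81⁴)/(8·10.4³·3.9) = 23.88 → N_a = 24
Actual rate k = Gd⁴/(8D³·24) = 3.8812 N/mm
Working load F = kδ = 3.8812·55 = 213.47 N
C = 10.4/1.81 = 5.7459; K_W = (4C−1)/(4C−4)+0.615/C = 1.2651
τ_max = K_W·8FD/(πd³) = 1.2651·953.38 = 1206.1 MPa
τ_max > 826 MPa → exceeds allowable

(a) 24 coils; (b) NO, τ_max = 1210 MPa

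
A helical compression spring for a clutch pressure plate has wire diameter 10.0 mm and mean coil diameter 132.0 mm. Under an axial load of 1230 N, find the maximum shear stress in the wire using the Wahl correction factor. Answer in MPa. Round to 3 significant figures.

458 MPa

Spring index C = D/d = 132.0/10.0 = 13.2000
K_W = (4C−1)/(4C−4) + 0.615/C = 51.800/48.800 + 0.0466 = 1.1081
τ₀ = 8FD/(πd³) = 8·1230·132.0/(π·10.0³) = 1.29888e+06/3141.6 = 413.45 MPa
τ_max = K·τ₀ = 1.1081 × 413.45 = 458.13 MPa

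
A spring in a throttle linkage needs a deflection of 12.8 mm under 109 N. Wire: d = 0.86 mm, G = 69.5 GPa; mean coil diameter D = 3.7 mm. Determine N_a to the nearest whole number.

11

Required rate k = F/δ = 109/12.8 = 8.5156 N/mm
N_a = Gd⁴/(8D³k) = (69.5×10³ × 0.86⁴)/(8 × 3.7³ × 8.5156)
    = 38017.1 / 3450.74 = 11.02 → 11 coils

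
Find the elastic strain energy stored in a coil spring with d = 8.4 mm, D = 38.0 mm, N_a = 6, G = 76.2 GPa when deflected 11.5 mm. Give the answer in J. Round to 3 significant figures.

k = Gd⁴/(8D³N_a) = (76.2×10³)(8.4⁴)/(8·38.0³·6) = 144.04 N/mm
U = ½kδ² = 0.5 × 144.04 × 11.5² = 9524.6 N·mm = 9.5246 J

9.52 J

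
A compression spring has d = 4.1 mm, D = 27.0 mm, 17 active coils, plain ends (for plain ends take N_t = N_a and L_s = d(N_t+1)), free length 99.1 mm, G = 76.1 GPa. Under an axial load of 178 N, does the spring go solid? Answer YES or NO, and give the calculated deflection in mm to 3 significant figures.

k = Gd⁴/(8D³N_a) = (76.1×10³)(4.1⁴)/(8·27.0³·17) = 8.0332 N/mm
N_t = 17; L_s = 4.1·18 = 73.8 mm; δ_solid = L₀ − L_s = 99.1 − 73.8 = 25.3 mm
δ = F/k = 178/8.0332 = 22.158 mm
δ < δ_solid → spring does not go solid

NO, δ = 22.2 mm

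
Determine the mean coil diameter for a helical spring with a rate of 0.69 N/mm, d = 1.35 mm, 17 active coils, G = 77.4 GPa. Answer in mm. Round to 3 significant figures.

D = (Gd⁴/(8N_a·k))^(1/3) = (77.4×10³·1.35⁴/(8·17·0.69))^(1/3)
  = (2739.61)^(1/3) = 13.9925 mm

14.0 mm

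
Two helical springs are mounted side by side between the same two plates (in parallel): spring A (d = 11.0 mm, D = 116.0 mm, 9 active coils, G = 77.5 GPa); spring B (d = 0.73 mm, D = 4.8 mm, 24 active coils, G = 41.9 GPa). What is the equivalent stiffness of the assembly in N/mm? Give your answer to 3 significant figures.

k_A = Gd⁴/(8D³N_a) = (77.5×10³)(11.0⁴)/(8·116.0³·9) = 10.096 N/mm
k_B = Gd⁴/(8D³N_a) = (41.9×10³)(0.73⁴)/(8·4.8³·24) = 0.56038 N/mm
Parallel: k_eq = 10.096 + 0.56038 = 10.657 N/mm

10.7 N/mm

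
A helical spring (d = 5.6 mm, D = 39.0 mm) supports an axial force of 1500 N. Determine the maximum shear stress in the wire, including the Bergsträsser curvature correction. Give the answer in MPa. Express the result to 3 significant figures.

1020 MPa

Spring index C = D/d = 39.0/5.6 = 6.9643
K_B = (4C+2)/(4C−3) = 29.857/24.857 = 1.2011
τ₀ = 8FD/(πd³) = 8·1500·39.0/(π·5.6³) = 468000/551.71 = 848.27 MPa
τ_max = K·τ₀ = 1.2011 × 848.27 = 1018.9 MPa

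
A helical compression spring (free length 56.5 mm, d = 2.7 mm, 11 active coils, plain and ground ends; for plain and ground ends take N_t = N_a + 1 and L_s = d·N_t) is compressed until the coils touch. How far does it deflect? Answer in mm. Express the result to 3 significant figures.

24.1 mm

N_t = 12; L_s = 2.7·12 = 32.4 mm
δ_solid = L₀ − L_s = 56.5 − 32.4 = 24.1 mm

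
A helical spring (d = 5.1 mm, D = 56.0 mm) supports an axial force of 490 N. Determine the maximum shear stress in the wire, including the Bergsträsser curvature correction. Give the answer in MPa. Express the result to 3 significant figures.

591 MPa

Spring index C = D/d = 56.0/5.1 = 10.9804
K_B = (4C+2)/(4C−3) = 45.922/40.922 = 1.1222
τ₀ = 8FD/(πd³) = 8·490·56.0/(π·5.1³) = 219520/416.74 = 526.76 MPa
τ_max = K·τ₀ = 1.1222 × 526.76 = 591.12 MPa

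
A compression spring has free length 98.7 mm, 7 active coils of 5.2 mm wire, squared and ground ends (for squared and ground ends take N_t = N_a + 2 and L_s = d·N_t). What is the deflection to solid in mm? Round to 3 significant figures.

51.9 mm

N_t = 9; L_s = 5.2·9 = 46.8 mm
δ_solid = L₀ − L_s = 98.7 − 46.8 = 51.9 mm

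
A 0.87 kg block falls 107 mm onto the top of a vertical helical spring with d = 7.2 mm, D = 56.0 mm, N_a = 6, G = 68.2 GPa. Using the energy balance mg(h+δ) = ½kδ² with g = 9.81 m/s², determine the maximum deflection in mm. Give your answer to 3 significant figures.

k = Gd⁴/(8D³N_a) = (68.2×10³)(7.2⁴)/(8·56.0³·6) = 21.742 N/mm
W = mg = 0.87 × 9.81 = 8.5347 N
½kδ² − Wδ − Wh = 0 → δ = (W + √(W² + 2kWh))/k
δ = (8.5347 + √(72.841 + 39711))/21.742 = (8.5347 + 199.46)/21.742 = 9.5662 mm

9.57 mm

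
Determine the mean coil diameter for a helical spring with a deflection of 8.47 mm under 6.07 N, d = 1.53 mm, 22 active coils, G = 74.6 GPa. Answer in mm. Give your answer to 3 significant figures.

Required rate k = F/δ = 6.07/8.47 = 0.71665 N/mm
D = (Gd⁴/(8N_a·k))^(1/3) = (74.6×10³·1.53⁴/(8·22·0.71665))^(1/3)
  = (3241.06)^(1/3) = 14.7989 mm

14.8 mm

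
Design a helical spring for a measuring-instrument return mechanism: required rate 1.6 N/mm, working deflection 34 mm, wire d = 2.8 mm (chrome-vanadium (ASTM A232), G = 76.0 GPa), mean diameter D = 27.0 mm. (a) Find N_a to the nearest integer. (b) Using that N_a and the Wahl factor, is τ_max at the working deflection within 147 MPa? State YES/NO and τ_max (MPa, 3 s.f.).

(a) 19 coils; (b) NO, τ_max = 191 MPa

N_a = Gd⁴/(8D³k) = (76.0×10³)(2.8⁴)/(8·27.0³·1.6) = 18.54 → N_a = 19
Actual rate k = Gd⁴/(8D³·19) = 1.5614 N/mm
Working load F = kδ = 1.5614·34 = 53.087 N
C = 27.0/2.8 = 9.6429; K_W = (4C−1)/(4C−4)+0.615/C = 1.1506
τ_max = K_W·8FD/(πd³) = 1.1506·166.27 = 191.31 MPa
τ_max > 147 MPa → exceeds allowable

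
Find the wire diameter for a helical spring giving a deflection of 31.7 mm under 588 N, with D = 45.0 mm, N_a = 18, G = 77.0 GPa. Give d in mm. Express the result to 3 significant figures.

Required rate k = F/δ = 588/31.7 = 18.549 N/mm
d = (8D³N_a·k / G)^(1/4) = (8·45.0³·18·18.549 / (77.0×10³))^0.25
  = (3161)^0.25 = 7.4982 mm

7.50 mm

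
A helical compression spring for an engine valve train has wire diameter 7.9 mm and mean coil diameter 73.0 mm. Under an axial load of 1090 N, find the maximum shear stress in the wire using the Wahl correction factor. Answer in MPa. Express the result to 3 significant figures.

Spring index C = D/d = 73.0/7.9 = 9.2405
K_W = (4C−1)/(4C−4) + 0.615/C = 35.962/32.962 + 0.0666 = 1.1576
τ₀ = 8FD/(πd³) = 8·1090·73.0/(π·7.9³) = 636560/1548.9 = 410.97 MPa
τ_max = K·τ₀ = 1.1576 × 410.97 = 475.72 MPa

476 MPa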